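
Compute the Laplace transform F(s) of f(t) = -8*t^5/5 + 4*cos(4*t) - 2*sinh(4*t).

F(s) = 4*s/(s^2 + 16) - 8/(s^2 - 16) - 192/s^6

By linearity of the Laplace transform, transform each term separately.
(4)·[L{cos(4t)} = s/(s^2 + 16)]; (-8/5)·[L{t^5} = 5!/s^6 = 120/s^6]; (-2)·[L{sinh(4t)} = 4/(s^2 - 16)].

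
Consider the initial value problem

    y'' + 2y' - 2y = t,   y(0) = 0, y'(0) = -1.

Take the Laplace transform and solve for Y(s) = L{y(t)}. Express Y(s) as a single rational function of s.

Apply the Laplace transform to the equation.
The derivative rules (L{y''} = s^2 Y - s·y(0) - y'(0) and L{y'} = sY - y(0), with y(0) = 0, y'(0) = -1) turn the left side into (s^2 + 2*s - 2)Y - (-1).
The right side is L{t} = s^(-2).
So (s^2 + 2*s - 2)Y = s^(-2) + (-1).
Divide through and combine into a single rational function.

Y(s) = (-s^2 + 1)/(s^4 + 2*s^3 - 2*s^2)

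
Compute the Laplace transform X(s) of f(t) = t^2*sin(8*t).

X(s) = 16*(3*s^2 - 64)/(s^2 + 64)^3

L{sin(8t)} = 8/(s^2 + 64).
Then apply L{t^2·g(t)} = (-1)^2 d^2/ds^2[G(s)] with G(s) = 8/(s^2 + 64):
differentiating 2 times and applying the sign gives 16*(3*s^2 - 64)/(s^2 + 64)^3.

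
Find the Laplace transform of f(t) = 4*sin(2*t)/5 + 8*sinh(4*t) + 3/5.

Apply the Laplace transform termwise.
L{3/5} = (3/5)/s; (4/5)·[L{sin(2t)} = 2/(s^2 + 4)]; (8)·[L{sinh(4t)} = 4/(s^2 - 16)].

8/(5*(s^2 + 4)) + 32/(s^2 - 16) + 3/(5*s)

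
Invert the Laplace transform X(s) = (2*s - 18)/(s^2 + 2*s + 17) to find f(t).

f(t) = -5*exp(-t)*sin(4*t) + 2*exp(-t)*cos(4*t)

Complete the square in the denominator: s^2 + 2*s + 17 = (s + 1)^2 + 4^2.
Split the numerator to match: 2*s - 18 = 2·(s + 1) - 5·4.
Invert each term: 2·(s + 1)/((s + 1)^2 + 16) ↔ 2e^(-t)cos(4t); -5·4/((s + 1)^2 + 16) ↔ -5e^(-t)sin(4t).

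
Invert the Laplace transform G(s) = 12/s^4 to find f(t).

Since L{t^3} = 3!/s^4 = 6/s^4, the inverse is t^3, scaled by 2.

f(t) = 2*t^3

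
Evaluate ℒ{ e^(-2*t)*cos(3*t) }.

L{cos(3t)} = s/(s^2 + 9).
By the first shifting theorem, multiplying by e^(-2t) replaces s with s + 2.

(s + 2)/((s + 2)^2 + 9)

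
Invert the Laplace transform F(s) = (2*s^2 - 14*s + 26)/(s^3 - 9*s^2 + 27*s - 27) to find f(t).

f(t) = t^2*exp(3*t) - 2*t*exp(3*t) + 2*exp(3*t)

Factor the denominator: s^3 - 9*s^2 + 27*s - 27 = (s - 3)^3.
Partial fraction decomposition gives [2/(s - 3)] + [-2/(s - 3)^2] + [2/(s - 3)^3].
Invert each term: 2/(s - 3) ↔ 2e^(3t); -2/(s - 3)^2 ↔ -2t·e^(3t); 2/(s - 3)^3 ↔ (1)t^2·e^(3t).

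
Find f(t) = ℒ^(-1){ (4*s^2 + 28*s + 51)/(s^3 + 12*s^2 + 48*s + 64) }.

Factor the denominator: s^3 + 12*s^2 + 48*s + 64 = (s + 4)^3.
Partial fraction decomposition gives [4/(s + 4)] + [-4/(s + 4)^2] + [3/(s + 4)^3].
Invert each term: 4/(s + 4) ↔ 4e^(-4t); -4/(s + 4)^2 ↔ -4t·e^(-4t); 3/(s + 4)^3 ↔ (3/2)t^2·e^(-4t).

f(t) = 3*t^2*exp(-4*t)/2 - 4*t*exp(-4*t) + 4*exp(-4*t)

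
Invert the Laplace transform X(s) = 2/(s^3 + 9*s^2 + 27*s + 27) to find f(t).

f(t) = t^2*exp(-3*t)

Rewrite the denominator: s^3 + 9*s^2 + 27*s + 27 = (s + 3)^3.
The form in (s + 3) signals a first-shifting-theorem factor e^(-3t).
Since L{t^2} = 2!/s^3 = 2/s^3, the inverse is t^2*e^(-3*t).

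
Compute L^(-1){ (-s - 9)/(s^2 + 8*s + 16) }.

Factor the denominator: s^2 + 8*s + 16 = (s + 4)^2.
Partial fraction decomposition gives [-1/(s + 4)] + [-5/(s + 4)^2].
Invert each term: -1/(s + 4) ↔ -e^(-4t); -5/(s + 4)^2 ↔ -5t·e^(-4t).

-5*t*exp(-4*t) - exp(-4*t)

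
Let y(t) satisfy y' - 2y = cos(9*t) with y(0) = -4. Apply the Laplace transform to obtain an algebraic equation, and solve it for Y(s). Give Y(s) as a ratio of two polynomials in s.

Laplace-transform each side.
With L{y'} = sY - y(0) = sY - (-4): the LHS transforms to (s - 2)Y - (-4).
The right side is L{cos(9*t)} = s/(s^2 + 81).
So (s - 2)Y = s/(s^2 + 81) + (-4).
Solve for Y(s) and write it as one ratio of polynomials.

Y(s) = (-4*s^2 + s - 324)/(s^3 - 2*s^2 + 81*s - 162)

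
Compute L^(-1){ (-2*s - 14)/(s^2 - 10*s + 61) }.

-4*exp(5*t)*sin(6*t) - 2*exp(5*t)*cos(6*t)

Complete the square in the denominator: s^2 - 10*s + 61 = (s - 5)^2 + 6^2.
Split the numerator to match: -2*s - 14 = -2·(s - 5) - 4·6.
Invert each term: -2·(s - 5)/((s - 5)^2 + 36) ↔ -2e^(5t)cos(6t); -4·6/((s - 5)^2 + 36) ↔ -4e^(5t)sin(6t).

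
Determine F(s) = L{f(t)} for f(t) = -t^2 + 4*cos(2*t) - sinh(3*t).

Apply the Laplace transform termwise.
(-1)·[L{t^2} = 2!/s^3 = 2/s^3]; (-1)·[L{sinh(3t)} = 3/(s^2 - 9)]; (4)·[L{cos(2t)} = s/(s^2 + 4)].

F(s) = 4*s/(s^2 + 4) - 3/(s^2 - 9) - 2/s^3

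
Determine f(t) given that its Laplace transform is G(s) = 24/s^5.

Since L{t^4} = 4!/s^5 = 24/s^5, the inverse is t^4.

f(t) = t^4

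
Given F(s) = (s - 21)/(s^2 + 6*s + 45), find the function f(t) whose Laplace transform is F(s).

Complete the square in the denominator: s^2 + 6*s + 45 = (s + 3)^2 + 6^2.
Split the numerator to match: s - 21 = 1·(s + 3) - 4·6.
Invert each term: 1·(s + 3)/((s + 3)^2 + 36) ↔ e^(-3t)cos(6t); -4·6/((s + 3)^2 + 36) ↔ -4e^(-3t)sin(6t).

f(t) = -4*exp(-3*t)*sin(6*t) + exp(-3*t)*cos(6*t)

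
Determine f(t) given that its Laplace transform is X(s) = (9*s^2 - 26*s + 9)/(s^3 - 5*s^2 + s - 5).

f(t) = 4*exp(5*t) - sin(t) + 5*cos(t)

Factor the denominator: s^3 - 5*s^2 + s - 5 = (s - 5)*(s^2 + 1).
Partial fraction decomposition gives [4/(s - 5)] + [5*s/(s^2 + 1)] + [-1/(s^2 + 1)].
Invert each term: 4/(s - 5) ↔ 4e^(5t); 5·s/(s^2 + 1) ↔ 5cos(t); -1·1/(s^2 + 1) ↔ -sin(t).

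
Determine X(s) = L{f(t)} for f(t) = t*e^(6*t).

X(s) = (s - 6)^(-2)

L{e^(6t)} = 1/(s - 6).
Then apply L{t·g(t)} = -d/ds[G(s)] with G(s) = 1/(s - 6):
differentiating 1 time and applying the sign gives (s - 6)^(-2).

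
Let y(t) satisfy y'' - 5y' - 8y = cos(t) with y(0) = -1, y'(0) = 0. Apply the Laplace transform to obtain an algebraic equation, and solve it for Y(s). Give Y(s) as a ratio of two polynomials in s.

Y(s) = (-s^3 + 5*s^2 + 5)/(s^4 - 5*s^3 - 7*s^2 - 5*s - 8)

Take the Laplace transform of both sides.
The derivative rules (L{y''} = s^2 Y - s·y(0) - y'(0) and L{y'} = sY - y(0), with y(0) = -1, y'(0) = 0) turn the left side into (s^2 - 5*s - 8)Y - (-s + 5).
The right side is L{cos(t)} = s/(s^2 + 1).
So (s^2 - 5*s - 8)Y = s/(s^2 + 1) + (-s + 5).
Isolate Y and clear denominators.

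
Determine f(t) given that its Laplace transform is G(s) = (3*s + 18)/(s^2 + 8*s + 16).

f(t) = 6*t*exp(-4*t) + 3*exp(-4*t)

Factor the denominator: s^2 + 8*s + 16 = (s + 4)^2.
Partial fraction decomposition gives [3/(s + 4)] + [6/(s + 4)^2].
Invert each term: 3/(s + 4) ↔ 3e^(-4t); 6/(s + 4)^2 ↔ 6t·e^(-4t).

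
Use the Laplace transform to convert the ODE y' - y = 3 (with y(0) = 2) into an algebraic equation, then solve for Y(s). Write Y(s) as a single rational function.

Y(s) = (2*s + 3)/(s^2 - s)

Apply the Laplace transform to the equation.
With L{y'} = sY - y(0) = sY - 2: the LHS transforms to (s - 1)Y - (2).
The right side is L{3} = 3/s.
So (s - 1)Y = 3/s + (2).
Divide through and combine into a single rational function.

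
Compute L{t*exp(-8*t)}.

L{t} = 1!/s^2 = 1/s^2.
By the first shifting theorem, multiplying by e^(-8t) replaces s with s + 8.

(s + 8)^(-2)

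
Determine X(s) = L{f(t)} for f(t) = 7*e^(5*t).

L{7} = 7/s.
By the first shifting theorem, multiplying by e^(5t) replaces s with s - 5.

X(s) = 7/(s - 5)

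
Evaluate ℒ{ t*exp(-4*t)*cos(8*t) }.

L{cos(8t)} = s/(s^2 + 64).
Multiplying by e^(-4t) shifts s → s + 4, so L{exp(-4*t)*cos(8*t)} = (s + 4)/((s + 4)^2 + 64).
Then apply L{t·g(t)} = -d/ds[G(s)] with G(s) = (s + 4)/((s + 4)^2 + 64):
differentiating 1 time and applying the sign gives (s - 4)*(s + 12)/(s^2 + 8*s + 80)^2.

(s - 4)*(s + 12)/(s^2 + 8*s + 80)^2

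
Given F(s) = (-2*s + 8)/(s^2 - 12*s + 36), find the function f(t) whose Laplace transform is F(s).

f(t) = -4*t*exp(6*t) - 2*exp(6*t)

Factor the denominator: s^2 - 12*s + 36 = (s - 6)^2.
Partial fraction decomposition gives [-2/(s - 6)] + [-4/(s - 6)^2].
Invert each term: -2/(s - 6) ↔ -2e^(6t); -4/(s - 6)^2 ↔ -4t·e^(6t).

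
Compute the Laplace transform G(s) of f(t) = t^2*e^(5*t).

L{e^(5t)} = 1/(s - 5).
Then apply L{t^2·g(t)} = (-1)^2 d^2/ds^2[H(s)] with H(s) = 1/(s - 5):
differentiating 2 times and applying the sign gives 2/(s - 5)^3.

G(s) = 2/(s - 5)^3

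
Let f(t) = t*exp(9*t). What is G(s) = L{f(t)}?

G(s) = (s - 9)^(-2)

L{e^(9t)} = 1/(s - 9).
Then apply L{t·g(t)} = -d/ds[H(s)] with H(s) = 1/(s - 9):
differentiating 1 time and applying the sign gives (s - 9)^(-2).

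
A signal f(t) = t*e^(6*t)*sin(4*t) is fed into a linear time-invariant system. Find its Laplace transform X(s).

X(s) = 8*(s - 6)/(s^2 - 12*s + 52)^2

L{sin(4t)} = 4/(s^2 + 16).
Multiplying by e^(6t) shifts s → s - 6, so L{e^(6*t)*sin(4*t)} = 4/((s - 6)^2 + 16).
Then apply L{t·g(t)} = -d/ds[G(s)] with G(s) = 4/((s - 6)^2 + 16):
differentiating 1 time and applying the sign gives 8*(s - 6)/(s^2 - 12*s + 52)^2.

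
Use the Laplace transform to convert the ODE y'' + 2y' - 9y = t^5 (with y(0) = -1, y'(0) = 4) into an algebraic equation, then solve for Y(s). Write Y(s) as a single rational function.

Take the Laplace transform of both sides.
Using L{y''} = s^2 Y - s·y(0) - y'(0) and L{y'} = sY - y(0), with y(0) = -1, y'(0) = 4, the left side becomes (s^2 + 2*s - 9)Y - (-s + 2).
The right side is L{t^5} = 120/s^6.
So (s^2 + 2*s - 9)Y = 120/s^6 + (-s + 2).
Solve for Y(s) and write it as one ratio of polynomials.

Y(s) = (-s^7 + 2*s^6 + 120)/(s^8 + 2*s^7 - 9*s^6)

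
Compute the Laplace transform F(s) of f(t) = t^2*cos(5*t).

F(s) = 2*s*(s^2 - 75)/(s^2 + 25)^3

L{cos(5t)} = s/(s^2 + 25).
Then apply L{t^2·g(t)} = (-1)^2 d^2/ds^2[G(s)] with G(s) = s/(s^2 + 25):
differentiating 2 times and applying the sign gives 2*s*(s^2 - 75)/(s^2 + 25)^3.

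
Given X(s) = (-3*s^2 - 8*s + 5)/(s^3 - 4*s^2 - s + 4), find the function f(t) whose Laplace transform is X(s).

Factor the denominator: s^3 - 4*s^2 - s + 4 = (s - 4)*(s - 1)*(s + 1).
Partial fraction decomposition gives [1/(s - 1)] + [-5/(s - 4)] + [1/(s + 1)].
Invert each term: 1/(s - 1) ↔ e^(t); -5/(s - 4) ↔ -5e^(4t); 1/(s + 1) ↔ e^(-t).

f(t) = -5*exp(4*t) + exp(t) + exp(-t)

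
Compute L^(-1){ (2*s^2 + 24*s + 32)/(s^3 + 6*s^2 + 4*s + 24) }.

3*sin(2*t) + 3*cos(2*t) - exp(-6*t)

Factor the denominator: s^3 + 6*s^2 + 4*s + 24 = (s + 6)*(s^2 + 4).
Partial fraction decomposition gives [-1/(s + 6)] + [3*s/(s^2 + 4)] + [6/(s^2 + 4)].
Invert each term: -1/(s + 6) ↔ -e^(-6t); 3·s/(s^2 + 4) ↔ 3cos(2t); 3·2/(s^2 + 4) ↔ 3sin(2t).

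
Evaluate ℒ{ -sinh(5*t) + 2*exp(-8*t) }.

By linearity of the Laplace transform, transform each term separately.
(2)·[L{e^(-8t)} = 1/(s + 8)]; (-1)·[L{sinh(5t)} = 5/(s^2 - 25)].

-5/(s^2 - 25) + 2/(s + 8)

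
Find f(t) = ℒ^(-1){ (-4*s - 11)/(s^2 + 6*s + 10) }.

Complete the square in the denominator: s^2 + 6*s + 10 = (s + 3)^2 + 1^2.
Split the numerator to match: -4*s - 11 = -4·(s + 3) + 1·1.
Invert each term: -4·(s + 3)/((s + 3)^2 + 1) ↔ -4e^(-3t)cos(t); 1·1/((s + 3)^2 + 1) ↔ e^(-3t)sin(t).

f(t) = exp(-3*t)*sin(t) - 4*exp(-3*t)*cos(t)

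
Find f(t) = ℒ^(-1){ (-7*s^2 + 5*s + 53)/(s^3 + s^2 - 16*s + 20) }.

f(t) = 5*t*exp(2*t) - 4*exp(2*t) - 3*exp(-5*t)

Factor the denominator: s^3 + s^2 - 16*s + 20 = (s - 2)^2*(s + 5).
Partial fraction decomposition gives [-4/(s - 2)] + [5/(s - 2)^2] + [-3/(s + 5)].
Invert each term: -4/(s - 2) ↔ -4e^(2t); 5/(s - 2)^2 ↔ 5t·e^(2t); -3/(s + 5) ↔ -3e^(-5t).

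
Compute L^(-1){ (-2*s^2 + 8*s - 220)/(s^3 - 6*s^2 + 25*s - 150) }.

Factor the denominator: s^3 - 6*s^2 + 25*s - 150 = (s - 6)*(s^2 + 25).
Partial fraction decomposition gives [-4/(s - 6)] + [2*s/(s^2 + 25)] + [20/(s^2 + 25)].
Invert each term: -4/(s - 6) ↔ -4e^(6t); 2·s/(s^2 + 25) ↔ 2cos(5t); 4·5/(s^2 + 25) ↔ 4sin(5t).

-4*exp(6*t) + 4*sin(5*t) + 2*cos(5*t)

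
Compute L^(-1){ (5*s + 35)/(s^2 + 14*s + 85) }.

5*exp(-7*t)*cos(6*t)

Rewrite the denominator: s^2 + 14*s + 85 = (s + 7)^2 + 36.
The form in (s + 7) signals a first-shifting-theorem factor e^(-7t).
Since L{cos(6t)} = s/(s^2 + 36), the inverse is exp(-7*t)*cos(6*t), scaled by 5.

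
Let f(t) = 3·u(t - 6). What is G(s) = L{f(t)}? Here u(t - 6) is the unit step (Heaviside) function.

G(s) = 3*exp(-6*s)/s

By the second shifting theorem, L{u(t - c)·g(t - c)} = e^(-cs)·H(s) with c = 6 and H(s) = L{g(t)}.
L{3} = 3/s.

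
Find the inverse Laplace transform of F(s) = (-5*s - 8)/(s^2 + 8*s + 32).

3*exp(-4*t)*sin(4*t) - 5*exp(-4*t)*cos(4*t)

Complete the square in the denominator: s^2 + 8*s + 32 = (s + 4)^2 + 4^2.
Split the numerator to match: -5*s - 8 = -5·(s + 4) + 3·4.
Invert each term: -5·(s + 4)/((s + 4)^2 + 16) ↔ -5e^(-4t)cos(4t); 3·4/((s + 4)^2 + 16) ↔ 3e^(-4t)sin(4t).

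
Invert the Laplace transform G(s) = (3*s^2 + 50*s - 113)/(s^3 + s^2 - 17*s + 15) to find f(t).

f(t) = 4*exp(3*t) + 5*exp(t) - 6*exp(-5*t)

Factor the denominator: s^3 + s^2 - 17*s + 15 = (s - 3)*(s - 1)*(s + 5).
Partial fraction decomposition gives [-6/(s + 5)] + [4/(s - 3)] + [5/(s - 1)].
Invert each term: -6/(s + 5) ↔ -6e^(-5t); 4/(s - 3) ↔ 4e^(3t); 5/(s - 1) ↔ 5e^(t).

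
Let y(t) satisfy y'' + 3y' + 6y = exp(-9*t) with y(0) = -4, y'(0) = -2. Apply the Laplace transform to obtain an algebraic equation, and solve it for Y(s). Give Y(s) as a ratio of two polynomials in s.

Y(s) = (-4*s^2 - 50*s - 125)/(s^3 + 12*s^2 + 33*s + 54)

Transform both sides with L{·}.
With L{y''} = s^2 Y - s·y(0) - y'(0) and L{y'} = sY - y(0), with y(0) = -4, y'(0) = -2: the LHS transforms to (s^2 + 3*s + 6)Y - (-4*s - 14).
The right side is L{exp(-9*t)} = 1/(s + 9).
So (s^2 + 3*s + 6)Y = 1/(s + 9) + (-4*s - 14).
Isolate Y and clear denominators.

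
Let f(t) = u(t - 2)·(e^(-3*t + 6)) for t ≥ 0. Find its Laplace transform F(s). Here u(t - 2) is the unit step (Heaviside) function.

By the second shifting theorem, L{u(t - c)·g(t - c)} = e^(-cs)·G(s) with c = 2 and G(s) = L{g(t)}.
L{e^(-3t)} = 1/(s + 3).

F(s) = exp(-2*s)/(s + 3)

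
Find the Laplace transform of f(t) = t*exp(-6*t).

L{e^(-6t)} = 1/(s + 6).
Then apply L{t·g(t)} = -d/ds[G(s)] with G(s) = 1/(s + 6):
differentiating 1 time and applying the sign gives (s + 6)^(-2).

(s + 6)^(-2)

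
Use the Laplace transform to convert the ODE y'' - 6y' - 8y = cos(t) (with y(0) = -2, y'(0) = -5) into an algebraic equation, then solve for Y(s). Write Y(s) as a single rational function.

Laplace-transform each side.
Using L{y''} = s^2 Y - s·y(0) - y'(0) and L{y'} = sY - y(0), with y(0) = -2, y'(0) = -5, the left side becomes (s^2 - 6*s - 8)Y - (-2*s + 7).
The right side is L{cos(t)} = s/(s^2 + 1).
So (s^2 - 6*s - 8)Y = s/(s^2 + 1) + (-2*s + 7).
Solve for Y(s) and write it as one ratio of polynomials.

Y(s) = (-2*s^3 + 7*s^2 - s + 7)/(s^4 - 6*s^3 - 7*s^2 - 6*s - 8)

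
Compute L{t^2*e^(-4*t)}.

2/(s + 4)^3

L{e^(-4t)} = 1/(s + 4).
Then apply L{t^2·g(t)} = (-1)^2 d^2/ds^2[G(s)] with G(s) = 1/(s + 4):
differentiating 2 times and applying the sign gives 2/(s + 4)^3.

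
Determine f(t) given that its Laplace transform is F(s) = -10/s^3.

f(t) = -5*t^2

Since L{t^2} = 2!/s^3 = 2/s^3, the inverse is t^2, scaled by -5.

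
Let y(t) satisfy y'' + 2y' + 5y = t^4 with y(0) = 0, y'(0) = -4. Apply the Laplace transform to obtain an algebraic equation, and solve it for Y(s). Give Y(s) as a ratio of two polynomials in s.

Y(s) = (-4*s^5 + 24)/(s^7 + 2*s^6 + 5*s^5)

Laplace-transform each side.
The derivative rules (L{y''} = s^2 Y - s·y(0) - y'(0) and L{y'} = sY - y(0), with y(0) = 0, y'(0) = -4) turn the left side into (s^2 + 2*s + 5)Y - (-4).
The right side is L{t^4} = 24/s^5.
So (s^2 + 2*s + 5)Y = 24/s^5 + (-4).
Solve for Y(s) and write it as one ratio of polynomials.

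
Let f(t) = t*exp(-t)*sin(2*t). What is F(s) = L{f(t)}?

L{sin(2t)} = 2/(s^2 + 4).
Multiplying by e^(-t) shifts s → s + 1, so L{exp(-t)*sin(2*t)} = 2/((s + 1)^2 + 4).
Then apply L{t·g(t)} = -d/ds[G(s)] with G(s) = 2/((s + 1)^2 + 4):
differentiating 1 time and applying the sign gives 4*(s + 1)/(s^2 + 2*s + 5)^2.

F(s) = 4*(s + 1)/(s^2 + 2*s + 5)^2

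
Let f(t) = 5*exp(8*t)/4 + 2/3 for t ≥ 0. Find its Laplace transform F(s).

F(s) = 5/(4*(s - 8)) + 2/(3*s)

Apply the Laplace transform termwise.
L{2/3} = (2/3)/s; (5/4)·[L{e^(8t)} = 1/(s - 8)].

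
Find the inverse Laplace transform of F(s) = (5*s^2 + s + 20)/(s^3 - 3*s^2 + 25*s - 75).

2*exp(3*t) + 2*sin(5*t) + 3*cos(5*t)

Factor the denominator: s^3 - 3*s^2 + 25*s - 75 = (s - 3)*(s^2 + 25).
Partial fraction decomposition gives [2/(s - 3)] + [3*s/(s^2 + 25)] + [10/(s^2 + 25)].
Invert each term: 2/(s - 3) ↔ 2e^(3t); 3·s/(s^2 + 25) ↔ 3cos(5t); 2·5/(s^2 + 25) ↔ 2sin(5t).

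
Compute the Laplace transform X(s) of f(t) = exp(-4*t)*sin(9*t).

L{sin(9t)} = 9/(s^2 + 81).
By the first shifting theorem, multiplying by e^(-4t) replaces s with s + 4.

X(s) = 9/((s + 4)^2 + 81)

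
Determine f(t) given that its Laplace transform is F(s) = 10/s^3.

f(t) = 5*t^2

Since L{t^2} = 2!/s^3 = 2/s^3, the inverse is t^2, scaled by 5.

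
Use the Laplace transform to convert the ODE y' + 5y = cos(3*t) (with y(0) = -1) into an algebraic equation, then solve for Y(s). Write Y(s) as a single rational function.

Y(s) = (-s^2 + s - 9)/(s^3 + 5*s^2 + 9*s + 45)

Apply the Laplace transform to the equation.
With L{y'} = sY - y(0) = sY - (-1): the LHS transforms to (s + 5)Y - (-1).
The right side is L{cos(3*t)} = s/(s^2 + 9).
So (s + 5)Y = s/(s^2 + 9) + (-1).
Isolate Y and clear denominators.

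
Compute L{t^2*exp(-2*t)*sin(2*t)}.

L{sin(2t)} = 2/(s^2 + 4).
Multiplying by e^(-2t) shifts s → s + 2, so L{exp(-2*t)*sin(2*t)} = 2/((s + 2)^2 + 4).
Then apply L{t^2·g(t)} = (-1)^2 d^2/ds^2[H(s)] with H(s) = 2/((s + 2)^2 + 4):
differentiating 2 times and applying the sign gives 4*(3*s^2 + 12*s + 8)/(s^2 + 4*s + 8)^3.

4*(3*s^2 + 12*s + 8)/(s^2 + 4*s + 8)^3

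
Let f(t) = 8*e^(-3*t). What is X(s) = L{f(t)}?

L{8} = 8/s.
By the first shifting theorem, multiplying by e^(-3t) replaces s with s + 3.

X(s) = 8/(s + 3)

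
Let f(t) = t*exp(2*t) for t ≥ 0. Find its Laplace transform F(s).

L{e^(2t)} = 1/(s - 2).
Then apply L{t·g(t)} = -d/ds[G(s)] with G(s) = 1/(s - 2):
differentiating 1 time and applying the sign gives (s - 2)^(-2).

F(s) = (s - 2)^(-2)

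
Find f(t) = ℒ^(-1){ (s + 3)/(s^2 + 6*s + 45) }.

f(t) = exp(-3*t)*cos(6*t)

Rewrite the denominator: s^2 + 6*s + 45 = (s + 3)^2 + 36.
The form in (s + 3) signals a first-shifting-theorem factor e^(-3t).
Since L{cos(6t)} = s/(s^2 + 36), the inverse is e^(-3*t)*cos(6*t).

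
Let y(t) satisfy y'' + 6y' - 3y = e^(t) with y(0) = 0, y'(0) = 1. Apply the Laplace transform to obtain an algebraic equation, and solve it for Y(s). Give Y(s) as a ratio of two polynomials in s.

Take the Laplace transform of both sides.
With L{y''} = s^2 Y - s·y(0) - y'(0) and L{y'} = sY - y(0), with y(0) = 0, y'(0) = 1: the LHS transforms to (s^2 + 6*s - 3)Y - (1).
The right side is L{e^(t)} = 1/(s - 1).
So (s^2 + 6*s - 3)Y = 1/(s - 1) + (1).
Solve for Y(s) and write it as one ratio of polynomials.

Y(s) = s/(s^3 + 5*s^2 - 9*s + 3)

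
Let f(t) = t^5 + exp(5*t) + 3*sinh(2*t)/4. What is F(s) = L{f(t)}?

By linearity of the Laplace transform, transform each term separately.
L{t^5} = 5!/s^6 = 120/s^6; L{e^(5t)} = 1/(s - 5); (3/4)·[L{sinh(2t)} = 2/(s^2 - 4)].

F(s) = 3/(2*(s^2 - 4)) + 1/(s - 5) + 120/s^6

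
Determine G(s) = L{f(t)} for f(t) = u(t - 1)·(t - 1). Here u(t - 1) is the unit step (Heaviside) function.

By the second shifting theorem, L{u(t - c)·g(t - c)} = e^(-cs)·H(s) with c = 1 and H(s) = L{g(t)}.
L{t} = 1!/s^2 = 1/s^2.

G(s) = exp(-s)/s^2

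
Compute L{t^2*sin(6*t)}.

L{sin(6t)} = 6/(s^2 + 36).
Then apply L{t^2·g(t)} = (-1)^2 d^2/ds^2[G(s)] with G(s) = 6/(s^2 + 36):
differentiating 2 times and applying the sign gives 36*(s^2 - 12)/(s^2 + 36)^3.

36*(s^2 - 12)/(s^2 + 36)^3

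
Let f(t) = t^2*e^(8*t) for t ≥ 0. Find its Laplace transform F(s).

L{e^(8t)} = 1/(s - 8).
Then apply L{t^2·g(t)} = (-1)^2 d^2/ds^2[G(s)] with G(s) = 1/(s - 8):
differentiating 2 times and applying the sign gives 2/(s - 8)^3.

F(s) = 2/(s - 8)^3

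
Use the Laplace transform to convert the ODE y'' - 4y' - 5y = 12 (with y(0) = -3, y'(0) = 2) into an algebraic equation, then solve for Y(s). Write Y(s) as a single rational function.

Y(s) = (-3*s^2 + 14*s + 12)/(s^3 - 4*s^2 - 5*s)

Transform both sides with L{·}.
Using L{y''} = s^2 Y - s·y(0) - y'(0) and L{y'} = sY - y(0), with y(0) = -3, y'(0) = 2, the left side becomes (s^2 - 4*s - 5)Y - (-3*s + 14).
The right side is L{12} = 12/s.
So (s^2 - 4*s - 5)Y = 12/s + (-3*s + 14).
Isolate Y and clear denominators.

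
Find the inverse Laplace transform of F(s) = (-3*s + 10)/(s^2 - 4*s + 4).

Factor the denominator: s^2 - 4*s + 4 = (s - 2)^2.
Partial fraction decomposition gives [-3/(s - 2)] + [4/(s - 2)^2].
Invert each term: -3/(s - 2) ↔ -3e^(2t); 4/(s - 2)^2 ↔ 4t·e^(2t).

4*t*exp(2*t) - 3*exp(2*t)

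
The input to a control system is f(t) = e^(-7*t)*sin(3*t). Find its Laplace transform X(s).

L{sin(3t)} = 3/(s^2 + 9).
By the first shifting theorem, multiplying by e^(-7t) replaces s with s + 7.

X(s) = 3/((s + 7)^2 + 9)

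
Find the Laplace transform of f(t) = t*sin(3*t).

6*s/(s^2 + 9)^2

L{sin(3t)} = 3/(s^2 + 9).
Then apply L{t·g(t)} = -d/ds[G(s)] with G(s) = 3/(s^2 + 9):
differentiating 1 time and applying the sign gives 6*s/(s^2 + 9)^2.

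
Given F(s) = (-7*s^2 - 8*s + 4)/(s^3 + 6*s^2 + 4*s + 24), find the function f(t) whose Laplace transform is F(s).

Factor the denominator: s^3 + 6*s^2 + 4*s + 24 = (s + 6)*(s^2 + 4).
Partial fraction decomposition gives [-5/(s + 6)] + [-2*s/(s^2 + 4)] + [4/(s^2 + 4)].
Invert each term: -5/(s + 6) ↔ -5e^(-6t); -2·s/(s^2 + 4) ↔ -2cos(2t); 2·2/(s^2 + 4) ↔ 2sin(2t).

f(t) = 2*sin(2*t) - 2*cos(2*t) - 5*exp(-6*t)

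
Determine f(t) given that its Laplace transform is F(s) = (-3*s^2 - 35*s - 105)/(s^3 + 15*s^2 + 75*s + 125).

f(t) = -5*t^2*exp(-5*t)/2 - 5*t*exp(-5*t) - 3*exp(-5*t)

Factor the denominator: s^3 + 15*s^2 + 75*s + 125 = (s + 5)^3.
Partial fraction decomposition gives [-3/(s + 5)] + [-5/(s + 5)^2] + [-5/(s + 5)^3].
Invert each term: -3/(s + 5) ↔ -3e^(-5t); -5/(s + 5)^2 ↔ -5t·e^(-5t); -5/(s + 5)^3 ↔ (-5/2)t^2·e^(-5t).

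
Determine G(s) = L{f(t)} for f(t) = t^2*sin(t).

L{sin(t)} = 1/(s^2 + 1).
Then apply L{t^2·g(t)} = (-1)^2 d^2/ds^2[H(s)] with H(s) = 1/(s^2 + 1):
differentiating 2 times and applying the sign gives 2*(3*s^2 - 1)/(s^2 + 1)^3.

G(s) = 2*(3*s^2 - 1)/(s^2 + 1)^3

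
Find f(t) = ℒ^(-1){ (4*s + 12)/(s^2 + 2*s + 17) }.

Complete the square in the denominator: s^2 + 2*s + 17 = (s + 1)^2 + 4^2.
Split the numerator to match: 4*s + 12 = 4·(s + 1) + 2·4.
Invert each term: 4·(s + 1)/((s + 1)^2 + 16) ↔ 4e^(-t)cos(4t); 2·4/((s + 1)^2 + 16) ↔ 2e^(-t)sin(4t).

f(t) = 2*exp(-t)*sin(4*t) + 4*exp(-t)*cos(4*t)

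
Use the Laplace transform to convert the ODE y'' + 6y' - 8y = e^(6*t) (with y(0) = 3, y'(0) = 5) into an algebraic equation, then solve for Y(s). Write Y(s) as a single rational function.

Y(s) = (3*s^2 + 5*s - 137)/(s^3 - 44*s + 48)

Take the Laplace transform of both sides.
With L{y''} = s^2 Y - s·y(0) - y'(0) and L{y'} = sY - y(0), with y(0) = 3, y'(0) = 5: the LHS transforms to (s^2 + 6*s - 8)Y - (3*s + 23).
The right side is L{e^(6*t)} = 1/(s - 6).
So (s^2 + 6*s - 8)Y = 1/(s - 6) + (3*s + 23).
Solve for Y(s) and write it as one ratio of polynomials.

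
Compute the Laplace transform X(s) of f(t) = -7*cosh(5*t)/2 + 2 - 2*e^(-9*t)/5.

X(s) = -7*s/(2*(s^2 - 25)) - 2/(5*(s + 9)) + 2/s

Apply the Laplace transform termwise.
(-2/5)·[L{e^(-9t)} = 1/(s + 9)]; (-7/2)·[L{cosh(5t)} = s/(s^2 - 25)]; L{2} = 2/s.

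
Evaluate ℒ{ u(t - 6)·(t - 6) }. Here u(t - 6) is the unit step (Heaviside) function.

exp(-6*s)/s^2

By the second shifting theorem, L{u(t - c)·g(t - c)} = e^(-cs)·G(s) with c = 6 and G(s) = L{g(t)}.
L{t} = 1!/s^2 = 1/s^2.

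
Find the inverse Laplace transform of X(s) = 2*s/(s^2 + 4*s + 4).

Factor the denominator: s^2 + 4*s + 4 = (s + 2)^2.
Partial fraction decomposition gives [2/(s + 2)] + [-4/(s + 2)^2].
Invert each term: 2/(s + 2) ↔ 2e^(-2t); -4/(s + 2)^2 ↔ -4t·e^(-2t).

-4*t*exp(-2*t) + 2*exp(-2*t)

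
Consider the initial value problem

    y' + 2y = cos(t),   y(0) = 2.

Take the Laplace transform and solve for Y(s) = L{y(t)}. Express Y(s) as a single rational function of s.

Y(s) = (2*s^2 + s + 2)/(s^3 + 2*s^2 + s + 2)

Take the Laplace transform of both sides.
Using L{y'} = sY - y(0) = sY - 2, the left side becomes (s + 2)Y - (2).
The right side is L{cos(t)} = s/(s^2 + 1).
So (s + 2)Y = s/(s^2 + 1) + (2).
Solve for Y(s) and write it as one ratio of polynomials.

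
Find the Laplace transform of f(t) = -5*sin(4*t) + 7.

Apply the Laplace transform termwise.
(-5)·[L{sin(4t)} = 4/(s^2 + 16)]; L{7} = 7/s.

-20/(s^2 + 16) + 7/s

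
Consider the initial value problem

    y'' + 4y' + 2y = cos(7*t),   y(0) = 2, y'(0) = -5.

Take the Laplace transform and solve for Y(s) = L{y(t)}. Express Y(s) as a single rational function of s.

Y(s) = (2*s^3 + 3*s^2 + 99*s + 147)/(s^4 + 4*s^3 + 51*s^2 + 196*s + 98)

Apply the Laplace transform to the equation.
With L{y''} = s^2 Y - s·y(0) - y'(0) and L{y'} = sY - y(0), with y(0) = 2, y'(0) = -5: the LHS transforms to (s^2 + 4*s + 2)Y - (2*s + 3).
The right side is L{cos(7*t)} = s/(s^2 + 49).
So (s^2 + 4*s + 2)Y = s/(s^2 + 49) + (2*s + 3).
Solve for Y(s) and write it as one ratio of polynomials.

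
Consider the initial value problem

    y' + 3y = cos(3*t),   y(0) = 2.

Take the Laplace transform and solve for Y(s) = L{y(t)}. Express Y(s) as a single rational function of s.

Laplace-transform each side.
Using L{y'} = sY - y(0) = sY - 2, the left side becomes (s + 3)Y - (2).
The right side is L{cos(3*t)} = s/(s^2 + 9).
So (s + 3)Y = s/(s^2 + 9) + (2).
Isolate Y and clear denominators.

Y(s) = (2*s^2 + s + 18)/(s^3 + 3*s^2 + 9*s + 27)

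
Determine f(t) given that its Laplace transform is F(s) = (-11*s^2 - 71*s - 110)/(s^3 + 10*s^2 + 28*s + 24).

Factor the denominator: s^3 + 10*s^2 + 28*s + 24 = (s + 2)^2*(s + 6).
Partial fraction decomposition gives [-6/(s + 2)] + [-3/(s + 2)^2] + [-5/(s + 6)].
Invert each term: -6/(s + 2) ↔ -6e^(-2t); -3/(s + 2)^2 ↔ -3t·e^(-2t); -5/(s + 6) ↔ -5e^(-6t).

f(t) = -3*t*exp(-2*t) - 6*exp(-2*t) - 5*exp(-6*t)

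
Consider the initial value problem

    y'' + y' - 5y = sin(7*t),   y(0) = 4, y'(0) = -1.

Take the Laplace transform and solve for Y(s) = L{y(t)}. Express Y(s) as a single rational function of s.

Y(s) = (4*s^3 + 3*s^2 + 196*s + 154)/(s^4 + s^3 + 44*s^2 + 49*s - 245)

Apply the Laplace transform to the equation.
With L{y''} = s^2 Y - s·y(0) - y'(0) and L{y'} = sY - y(0), with y(0) = 4, y'(0) = -1: the LHS transforms to (s^2 + s - 5)Y - (4*s + 3).
The right side is L{sin(7*t)} = 7/(s^2 + 49).
So (s^2 + s - 5)Y = 7/(s^2 + 49) + (4*s + 3).
Divide through and combine into a single rational function.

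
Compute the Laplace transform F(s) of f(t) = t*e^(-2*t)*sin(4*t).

L{sin(4t)} = 4/(s^2 + 16).
Multiplying by e^(-2t) shifts s → s + 2, so L{e^(-2*t)*sin(4*t)} = 4/((s + 2)^2 + 16).
Then apply L{t·g(t)} = -d/ds[G(s)] with G(s) = 4/((s + 2)^2 + 16):
differentiating 1 time and applying the sign gives 8*(s + 2)/(s^2 + 4*s + 20)^2.

F(s) = 8*(s + 2)/(s^2 + 4*s + 20)^2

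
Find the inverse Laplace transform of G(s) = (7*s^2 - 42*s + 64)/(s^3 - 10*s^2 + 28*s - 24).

Factor the denominator: s^3 - 10*s^2 + 28*s - 24 = (s - 6)*(s - 2)^2.
Partial fraction decomposition gives [3/(s - 2)] + [-2/(s - 2)^2] + [4/(s - 6)].
Invert each term: 3/(s - 2) ↔ 3e^(2t); -2/(s - 2)^2 ↔ -2t·e^(2t); 4/(s - 6) ↔ 4e^(6t).

-2*t*exp(2*t) + 4*exp(6*t) + 3*exp(2*t)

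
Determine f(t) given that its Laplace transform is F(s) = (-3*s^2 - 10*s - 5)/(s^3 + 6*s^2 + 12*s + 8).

Factor the denominator: s^3 + 6*s^2 + 12*s + 8 = (s + 2)^3.
Partial fraction decomposition gives [-3/(s + 2)] + [2/(s + 2)^2] + [3/(s + 2)^3].
Invert each term: -3/(s + 2) ↔ -3e^(-2t); 2/(s + 2)^2 ↔ 2t·e^(-2t); 3/(s + 2)^3 ↔ (3/2)t^2·e^(-2t).

f(t) = 3*t^2*exp(-2*t)/2 + 2*t*exp(-2*t) - 3*exp(-2*t)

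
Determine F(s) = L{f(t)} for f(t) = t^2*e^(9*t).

L{e^(9t)} = 1/(s - 9).
Then apply L{t^2·g(t)} = (-1)^2 d^2/ds^2[G(s)] with G(s) = 1/(s - 9):
differentiating 2 times and applying the sign gives 2/(s - 9)^3.

F(s) = 2/(s - 9)^3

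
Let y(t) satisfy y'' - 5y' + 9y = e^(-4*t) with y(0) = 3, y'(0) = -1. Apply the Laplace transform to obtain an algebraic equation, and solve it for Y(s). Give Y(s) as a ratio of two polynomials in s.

Laplace-transform each side.
With L{y''} = s^2 Y - s·y(0) - y'(0) and L{y'} = sY - y(0), with y(0) = 3, y'(0) = -1: the LHS transforms to (s^2 - 5*s + 9)Y - (3*s - 16).
The right side is L{e^(-4*t)} = 1/(s + 4).
So (s^2 - 5*s + 9)Y = 1/(s + 4) + (3*s - 16).
Divide through and combine into a single rational function.

Y(s) = (3*s^2 - 4*s - 63)/(s^3 - s^2 - 11*s + 36)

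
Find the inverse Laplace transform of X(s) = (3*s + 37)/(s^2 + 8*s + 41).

5*exp(-4*t)*sin(5*t) + 3*exp(-4*t)*cos(5*t)

Complete the square in the denominator: s^2 + 8*s + 41 = (s + 4)^2 + 5^2.
Split the numerator to match: 3*s + 37 = 3·(s + 4) + 5·5.
Invert each term: 3·(s + 4)/((s + 4)^2 + 25) ↔ 3e^(-4t)cos(5t); 5·5/((s + 4)^2 + 25) ↔ 5e^(-4t)sin(5t).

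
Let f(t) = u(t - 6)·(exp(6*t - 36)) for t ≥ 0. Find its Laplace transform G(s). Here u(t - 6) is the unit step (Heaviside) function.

By the second shifting theorem, L{u(t - c)·g(t - c)} = e^(-cs)·H(s) with c = 6 and H(s) = L{g(t)}.
L{e^(6t)} = 1/(s - 6).

G(s) = exp(-6*s)/(s - 6)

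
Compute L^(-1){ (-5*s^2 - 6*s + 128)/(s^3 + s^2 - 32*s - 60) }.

-exp(6*t) - 5*exp(-2*t) + exp(-5*t)

Factor the denominator: s^3 + s^2 - 32*s - 60 = (s - 6)*(s + 2)*(s + 5).
Partial fraction decomposition gives [-5/(s + 2)] + [-1/(s - 6)] + [1/(s + 5)].
Invert each term: -5/(s + 2) ↔ -5e^(-2t); -1/(s - 6) ↔ -e^(6t); 1/(s + 5) ↔ e^(-5t).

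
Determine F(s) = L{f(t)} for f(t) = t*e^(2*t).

L{e^(2t)} = 1/(s - 2).
Then apply L{t·g(t)} = -d/ds[G(s)] with G(s) = 1/(s - 2):
differentiating 1 time and applying the sign gives (s - 2)^(-2).

F(s) = (s - 2)^(-2)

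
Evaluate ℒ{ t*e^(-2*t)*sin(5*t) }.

10*(s + 2)/(s^2 + 4*s + 29)^2

L{sin(5t)} = 5/(s^2 + 25).
Multiplying by e^(-2t) shifts s → s + 2, so L{e^(-2*t)*sin(5*t)} = 5/((s + 2)^2 + 25).
Then apply L{t·g(t)} = -d/ds[G(s)] with G(s) = 5/((s + 2)^2 + 25):
differentiating 1 time and applying the sign gives 10*(s + 2)/(s^2 + 4*s + 29)^2.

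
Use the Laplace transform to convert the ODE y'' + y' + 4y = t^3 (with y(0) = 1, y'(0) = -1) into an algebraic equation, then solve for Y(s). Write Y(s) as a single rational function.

Transform both sides with L{·}.
The derivative rules (L{y''} = s^2 Y - s·y(0) - y'(0) and L{y'} = sY - y(0), with y(0) = 1, y'(0) = -1) turn the left side into (s^2 + s + 4)Y - (s).
The right side is L{t^3} = 6/s^4.
So (s^2 + s + 4)Y = 6/s^4 + (s).
Solve for Y(s) and write it as one ratio of polynomials.

Y(s) = (s^5 + 6)/(s^6 + s^5 + 4*s^4)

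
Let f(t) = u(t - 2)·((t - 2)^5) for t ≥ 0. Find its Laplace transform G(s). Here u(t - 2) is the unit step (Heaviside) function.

By the second shifting theorem, L{u(t - c)·g(t - c)} = e^(-cs)·H(s) with c = 2 and H(s) = L{g(t)}.
L{t^5} = 5!/s^6 = 120/s^6.

G(s) = 120*exp(-2*s)/s^6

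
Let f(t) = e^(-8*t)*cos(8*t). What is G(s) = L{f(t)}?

L{cos(8t)} = s/(s^2 + 64).
By the first shifting theorem, multiplying by e^(-8t) replaces s with s + 8.

G(s) = (s + 8)/((s + 8)^2 + 64)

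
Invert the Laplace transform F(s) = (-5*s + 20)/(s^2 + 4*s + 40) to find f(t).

Complete the square in the denominator: s^2 + 4*s + 40 = (s + 2)^2 + 6^2.
Split the numerator to match: -5*s + 20 = -5·(s + 2) + 5·6.
Invert each term: -5·(s + 2)/((s + 2)^2 + 36) ↔ -5e^(-2t)cos(6t); 5·6/((s + 2)^2 + 36) ↔ 5e^(-2t)sin(6t).

f(t) = 5*exp(-2*t)*sin(6*t) - 5*exp(-2*t)*cos(6*t)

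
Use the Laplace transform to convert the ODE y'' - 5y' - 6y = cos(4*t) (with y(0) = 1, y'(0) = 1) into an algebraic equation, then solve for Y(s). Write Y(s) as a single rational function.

Laplace-transform each side.
Using L{y''} = s^2 Y - s·y(0) - y'(0) and L{y'} = sY - y(0), with y(0) = 1, y'(0) = 1, the left side becomes (s^2 - 5*s - 6)Y - (s - 4).
The right side is L{cos(4*t)} = s/(s^2 + 16).
So (s^2 - 5*s - 6)Y = s/(s^2 + 16) + (s - 4).
Solve for Y(s) and write it as one ratio of polynomials.

Y(s) = (s^3 - 4*s^2 + 17*s - 64)/(s^4 - 5*s^3 + 10*s^2 - 80*s - 96)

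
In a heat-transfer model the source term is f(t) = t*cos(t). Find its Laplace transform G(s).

L{cos(t)} = s/(s^2 + 1).
Then apply L{t·g(t)} = -d/ds[H(s)] with H(s) = s/(s^2 + 1):
differentiating 1 time and applying the sign gives (s - 1)*(s + 1)/(s^2 + 1)^2.

G(s) = (s - 1)*(s + 1)/(s^2 + 1)^2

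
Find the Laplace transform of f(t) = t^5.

L{t^5} = 5!/s^6 = 120/s^6.

120/s^6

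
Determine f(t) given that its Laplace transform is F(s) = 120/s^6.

f(t) = t^5

Since L{t^5} = 5!/s^6 = 120/s^6, the inverse is t^5.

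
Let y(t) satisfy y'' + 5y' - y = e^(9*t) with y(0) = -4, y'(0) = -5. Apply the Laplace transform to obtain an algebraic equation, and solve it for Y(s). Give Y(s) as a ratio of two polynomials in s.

Transform both sides with L{·}.
With L{y''} = s^2 Y - s·y(0) - y'(0) and L{y'} = sY - y(0), with y(0) = -4, y'(0) = -5: the LHS transforms to (s^2 + 5*s - 1)Y - (-4*s - 25).
The right side is L{e^(9*t)} = 1/(s - 9).
So (s^2 + 5*s - 1)Y = 1/(s - 9) + (-4*s - 25).
Divide through and combine into a single rational function.

Y(s) = (-4*s^2 + 11*s + 226)/(s^3 - 4*s^2 - 46*s + 9)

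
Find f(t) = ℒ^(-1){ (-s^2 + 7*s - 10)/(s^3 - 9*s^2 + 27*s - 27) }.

f(t) = t^2*exp(3*t) + t*exp(3*t) - exp(3*t)

Factor the denominator: s^3 - 9*s^2 + 27*s - 27 = (s - 3)^3.
Partial fraction decomposition gives [-1/(s - 3)] + [(s - 3)^(-2)] + [2/(s - 3)^3].
Invert each term: -1/(s - 3) ↔ -e^(3t); 1/(s - 3)^2 ↔ t·e^(3t); 2/(s - 3)^3 ↔ (1)t^2·e^(3t).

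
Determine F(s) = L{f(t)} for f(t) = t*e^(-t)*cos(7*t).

L{cos(7t)} = s/(s^2 + 49).
Multiplying by e^(-t) shifts s → s + 1, so L{e^(-t)*cos(7*t)} = (s + 1)/((s + 1)^2 + 49).
Then apply L{t·g(t)} = -d/ds[G(s)] with G(s) = (s + 1)/((s + 1)^2 + 49):
differentiating 1 time and applying the sign gives (s - 6)*(s + 8)/(s^2 + 2*s + 50)^2.

F(s) = (s - 6)*(s + 8)/(s^2 + 2*s + 50)^2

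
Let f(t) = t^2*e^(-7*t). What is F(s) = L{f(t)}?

L{e^(-7t)} = 1/(s + 7).
Then apply L{t^2·g(t)} = (-1)^2 d^2/ds^2[G(s)] with G(s) = 1/(s + 7):
differentiating 2 times and applying the sign gives 2/(s + 7)^3.

F(s) = 2/(s + 7)^3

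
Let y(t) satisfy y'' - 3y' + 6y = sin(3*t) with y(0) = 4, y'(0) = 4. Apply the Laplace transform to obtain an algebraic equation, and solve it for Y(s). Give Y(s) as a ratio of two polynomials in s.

Take the Laplace transform of both sides.
Using L{y''} = s^2 Y - s·y(0) - y'(0) and L{y'} = sY - y(0), with y(0) = 4, y'(0) = 4, the left side becomes (s^2 - 3*s + 6)Y - (4*s - 8).
The right side is L{sin(3*t)} = 3/(s^2 + 9).
So (s^2 - 3*s + 6)Y = 3/(s^2 + 9) + (4*s - 8).
Solve for Y(s) and write it as one ratio of polynomials.

Y(s) = (4*s^3 - 8*s^2 + 36*s - 69)/(s^4 - 3*s^3 + 15*s^2 - 27*s + 54)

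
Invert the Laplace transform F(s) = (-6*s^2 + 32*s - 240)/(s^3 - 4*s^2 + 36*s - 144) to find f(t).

Factor the denominator: s^3 - 4*s^2 + 36*s - 144 = (s - 4)*(s^2 + 36).
Partial fraction decomposition gives [-4/(s - 4)] + [-2*s/(s^2 + 36)] + [24/(s^2 + 36)].
Invert each term: -4/(s - 4) ↔ -4e^(4t); -2·s/(s^2 + 36) ↔ -2cos(6t); 4·6/(s^2 + 36) ↔ 4sin(6t).

f(t) = -4*exp(4*t) + 4*sin(6*t) - 2*cos(6*t)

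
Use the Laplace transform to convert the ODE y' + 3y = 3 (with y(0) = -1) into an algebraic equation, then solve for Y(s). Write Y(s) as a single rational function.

Laplace-transform each side.
With L{y'} = sY - y(0) = sY - (-1): the LHS transforms to (s + 3)Y - (-1).
The right side is L{3} = 3/s.
So (s + 3)Y = 3/s + (-1).
Isolate Y and clear denominators.

Y(s) = (-s + 3)/(s^2 + 3*s)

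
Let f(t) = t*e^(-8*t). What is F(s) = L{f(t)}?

L{e^(-8t)} = 1/(s + 8).
Then apply L{t·g(t)} = -d/ds[G(s)] with G(s) = 1/(s + 8):
differentiating 1 time and applying the sign gives (s + 8)^(-2).

F(s) = (s + 8)^(-2)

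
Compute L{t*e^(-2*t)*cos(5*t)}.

L{cos(5t)} = s/(s^2 + 25).
Multiplying by e^(-2t) shifts s → s + 2, so L{e^(-2*t)*cos(5*t)} = (s + 2)/((s + 2)^2 + 25).
Then apply L{t·g(t)} = -d/ds[G(s)] with G(s) = (s + 2)/((s + 2)^2 + 25):
differentiating 1 time and applying the sign gives (s - 3)*(s + 7)/(s^2 + 4*s + 29)^2.

(s - 3)*(s + 7)/(s^2 + 4*s + 29)^2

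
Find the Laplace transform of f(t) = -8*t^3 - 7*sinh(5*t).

-35/(s^2 - 25) - 48/s^4

The transform is linear, so treat each term independently.
(-8)·[L{t^3} = 3!/s^4 = 6/s^4]; (-7)·[L{sinh(5t)} = 5/(s^2 - 25)].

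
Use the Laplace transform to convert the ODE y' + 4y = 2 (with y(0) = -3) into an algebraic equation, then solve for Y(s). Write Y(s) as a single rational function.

Laplace-transform each side.
With L{y'} = sY - y(0) = sY - (-3): the LHS transforms to (s + 4)Y - (-3).
The right side is L{2} = 2/s.
So (s + 4)Y = 2/s + (-3).
Isolate Y and clear denominators.

Y(s) = (-3*s + 2)/(s^2 + 4*s)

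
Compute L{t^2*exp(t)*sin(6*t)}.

36*(s^2 - 2*s - 11)/(s^2 - 2*s + 37)^3

L{sin(6t)} = 6/(s^2 + 36).
Multiplying by e^(t) shifts s → s - 1, so L{exp(t)*sin(6*t)} = 6/((s - 1)^2 + 36).
Then apply L{t^2·g(t)} = (-1)^2 d^2/ds^2[G(s)] with G(s) = 6/((s - 1)^2 + 36):
differentiating 2 times and applying the sign gives 36*(s^2 - 2*s - 11)/(s^2 - 2*s + 37)^3.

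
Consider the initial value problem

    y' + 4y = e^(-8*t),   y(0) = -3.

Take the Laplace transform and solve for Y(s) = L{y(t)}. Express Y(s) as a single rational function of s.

Y(s) = (-3*s - 23)/(s^2 + 12*s + 32)

Transform both sides with L{·}.
The derivative rules (L{y'} = sY - y(0) = sY - (-3)) turn the left side into (s + 4)Y - (-3).
The right side is L{e^(-8*t)} = 1/(s + 8).
So (s + 4)Y = 1/(s + 8) + (-3).
Solve for Y(s) and write it as one ratio of polynomials.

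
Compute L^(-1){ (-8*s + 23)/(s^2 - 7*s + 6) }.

Factor the denominator: s^2 - 7*s + 6 = (s - 6)*(s - 1).
Partial fraction decomposition gives [-5/(s - 6)] + [-3/(s - 1)].
Invert each term: -5/(s - 6) ↔ -5e^(6t); -3/(s - 1) ↔ -3e^(t).

-5*exp(6*t) - 3*exp(t)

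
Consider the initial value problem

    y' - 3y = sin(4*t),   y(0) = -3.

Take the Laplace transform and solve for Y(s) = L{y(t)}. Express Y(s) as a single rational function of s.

Laplace-transform each side.
The derivative rules (L{y'} = sY - y(0) = sY - (-3)) turn the left side into (s - 3)Y - (-3).
The right side is L{sin(4*t)} = 4/(s^2 + 16).
So (s - 3)Y = 4/(s^2 + 16) + (-3).
Divide through and combine into a single rational function.

Y(s) = (-3*s^2 - 44)/(s^3 - 3*s^2 + 16*s - 48)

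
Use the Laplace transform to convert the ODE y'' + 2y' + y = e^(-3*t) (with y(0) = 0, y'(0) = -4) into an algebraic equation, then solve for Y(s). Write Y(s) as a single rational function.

Take the Laplace transform of both sides.
The derivative rules (L{y''} = s^2 Y - s·y(0) - y'(0) and L{y'} = sY - y(0), with y(0) = 0, y'(0) = -4) turn the left side into (s^2 + 2*s + 1)Y - (-4).
The right side is L{e^(-3*t)} = 1/(s + 3).
So (s^2 + 2*s + 1)Y = 1/(s + 3) + (-4).
Solve for Y(s) and write it as one ratio of polynomials.

Y(s) = (-4*s - 11)/(s^3 + 5*s^2 + 7*s + 3)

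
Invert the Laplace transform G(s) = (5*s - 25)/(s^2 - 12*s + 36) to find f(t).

Factor the denominator: s^2 - 12*s + 36 = (s - 6)^2.
Partial fraction decomposition gives [5/(s - 6)] + [5/(s - 6)^2].
Invert each term: 5/(s - 6) ↔ 5e^(6t); 5/(s - 6)^2 ↔ 5t·e^(6t).

f(t) = 5*t*exp(6*t) + 5*exp(6*t)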